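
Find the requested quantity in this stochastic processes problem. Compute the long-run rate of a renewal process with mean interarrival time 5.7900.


Long-run renewal rate = 1/E(X)
= 1/5.7900
= 0.1727

0.1727


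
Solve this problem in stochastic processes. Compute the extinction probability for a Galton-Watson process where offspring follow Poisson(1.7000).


Since mu = 1.7000 > 1, extinction prob q < 1.
Solve s = exp(mu*(s-1)) iteratively.
q = 0.3088

0.3088


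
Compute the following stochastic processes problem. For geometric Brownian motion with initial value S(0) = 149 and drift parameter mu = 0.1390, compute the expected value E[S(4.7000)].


E[S(t)] = S(0) * exp(mu * t)
= 149 * exp(0.1390 * 4.7000)
= 149 * 1.9219
= 286.3590

286.3590


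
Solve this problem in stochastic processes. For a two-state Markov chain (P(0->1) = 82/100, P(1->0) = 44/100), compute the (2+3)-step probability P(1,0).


P^5 = P^2 * P^3
Computing via matrix multiplication of the transition matrix.
Entry (1,0) of P^5 = 0.3496

0.3496


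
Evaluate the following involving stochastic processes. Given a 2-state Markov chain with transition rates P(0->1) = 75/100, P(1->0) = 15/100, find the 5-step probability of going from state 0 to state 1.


Computing P^5 by matrix multiplication.
P = [[0.2500, 0.7500], [0.1500, 0.8500]]
After raising P to the power 5:
P^5(0,1) = 0.8333

0.8333


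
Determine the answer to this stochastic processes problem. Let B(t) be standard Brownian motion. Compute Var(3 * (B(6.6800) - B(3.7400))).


Var(alpha*(B(t)-B(s))) = alpha^2 * (t-s)
= 3^2 * (6.6800 - 3.7400)
= 9 * 2.9400
= 26.4600

26.4600


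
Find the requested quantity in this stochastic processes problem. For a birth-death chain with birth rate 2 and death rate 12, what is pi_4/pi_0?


For birth-death process, pi_n/pi_0 = (lambda/mu)^n
= (2/12)^4
= 7.7160e-04

7.7160e-04


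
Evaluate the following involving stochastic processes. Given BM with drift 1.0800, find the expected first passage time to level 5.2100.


Expected first passage time = a/mu
= 5.2100/1.0800
= 4.8241

4.8241


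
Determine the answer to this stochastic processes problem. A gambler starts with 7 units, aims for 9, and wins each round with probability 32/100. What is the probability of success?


Gambler's ruin formula:
r = q/p = 0.6800/0.3200 = 2.1250
P(win) = (1 - r^i)/(1 - r^N)
= (1 - 2.1250^7)/(1 - 2.1250^9)
= 0.2206

0.2206


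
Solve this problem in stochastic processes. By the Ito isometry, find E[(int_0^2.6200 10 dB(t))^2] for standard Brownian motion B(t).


By Ito isometry: E[(int f dB)^2] = int f^2 dt
= 10^2 * 2.6200
= 100 * 2.6200 = 262.0000

262.0000


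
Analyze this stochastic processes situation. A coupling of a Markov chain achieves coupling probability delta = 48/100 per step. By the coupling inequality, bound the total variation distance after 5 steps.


TV distance bound <= (1-delta)^n
= (1 - 0.4800)^5
= 0.5200^5
= 0.0380

0.0380


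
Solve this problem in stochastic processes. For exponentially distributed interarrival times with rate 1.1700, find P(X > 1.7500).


P(X > t) = exp(-lambda * t)
= exp(-1.1700 * 1.7500)
= exp(-2.0475) = 0.1291

0.1291


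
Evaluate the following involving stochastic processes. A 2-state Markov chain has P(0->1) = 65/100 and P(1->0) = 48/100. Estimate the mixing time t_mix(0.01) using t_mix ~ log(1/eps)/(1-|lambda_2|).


lambda_2 = |1 - p01 - p10| = |1 - 0.6500 - 0.4800| = 0.1300
t_mix ~ log(1/eps)/(1 - |lambda_2|)
= log(100)/(1 - 0.1300) = 4.6052/0.8700
= 5.2933

5.2933


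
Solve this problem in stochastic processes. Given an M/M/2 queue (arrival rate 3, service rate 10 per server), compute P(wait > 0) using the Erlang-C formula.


a = lambda/mu = 0.3000
rho = a/c = 0.1500
Erlang-C formula applied:
C(c,a) = 0.0391

0.0391


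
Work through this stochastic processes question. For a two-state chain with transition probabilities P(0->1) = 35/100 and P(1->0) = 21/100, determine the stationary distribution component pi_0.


Stationary distribution: pi_0 = p10/(p01+p10), pi_1 = p01/(p01+p10)
p01 = 0.3500, p10 = 0.2100
pi_0 = 0.3750

0.3750


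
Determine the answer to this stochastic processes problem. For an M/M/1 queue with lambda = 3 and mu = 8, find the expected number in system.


rho = 3/8 = 0.3750
L = rho/(1-rho)
= 0.3750/0.6250
= 0.6000

0.6000


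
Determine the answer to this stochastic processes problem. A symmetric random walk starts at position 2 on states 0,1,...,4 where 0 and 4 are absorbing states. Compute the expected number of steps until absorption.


For symmetric RW on 0,...,N with absorbing barriers, E(i) = i*(N-i)
E(2) = 2 * 2 = 4

4


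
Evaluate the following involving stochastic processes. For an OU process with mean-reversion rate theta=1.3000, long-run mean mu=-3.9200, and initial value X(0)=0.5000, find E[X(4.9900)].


E[X(t)] = mu + (X(0) - mu)*exp(-theta*t)
= -3.9200 + (0.5000 - -3.9200)*exp(-1.3000*4.9900)
= -3.9200 + 4.4200 * 0.0015
= -3.9133

-3.9133


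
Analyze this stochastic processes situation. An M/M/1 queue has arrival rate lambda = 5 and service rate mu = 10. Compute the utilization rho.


rho = lambda/mu
= 5/10
= 0.5000

0.5000


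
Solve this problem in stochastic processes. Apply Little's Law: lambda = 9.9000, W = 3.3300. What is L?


Little's Law: L = lambda * W
= 9.9000 * 3.3300
= 32.9670

32.9670


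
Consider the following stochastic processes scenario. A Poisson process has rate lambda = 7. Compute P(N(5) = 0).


P(N(t)=k) = (lambda*t)^k * exp(-lambda*t) / k!
lambda*t = 35
= 35^0 * exp(-35) / 0!
= 1 * 6.3051e-16 / 1
= 6.3051e-16

6.3051e-16


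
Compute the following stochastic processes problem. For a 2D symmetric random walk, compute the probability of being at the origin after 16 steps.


P = C(16,8)^2 / 4^16
= 12870^2 / 4294967296
= 165636900 / 4294967296
= 0.0386

0.0386


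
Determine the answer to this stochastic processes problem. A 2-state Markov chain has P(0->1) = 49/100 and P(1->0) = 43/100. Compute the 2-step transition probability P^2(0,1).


Computing P^2 by matrix multiplication.
P = [[0.5100, 0.4900], [0.4300, 0.5700]]
After raising P to the power 2:
P^2(0,1) = 0.5292

0.5292


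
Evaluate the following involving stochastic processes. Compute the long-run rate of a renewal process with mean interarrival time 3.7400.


Long-run renewal rate = 1/E(X)
= 1/3.7400
= 0.2674

0.2674


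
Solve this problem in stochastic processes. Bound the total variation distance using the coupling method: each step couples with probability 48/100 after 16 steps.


TV distance bound <= (1-delta)^n
= (1 - 0.4800)^16
= 0.5200^16
= 2.8579e-05

2.8579e-05


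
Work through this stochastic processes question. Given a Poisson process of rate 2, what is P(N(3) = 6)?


P(N(t)=k) = (lambda*t)^k * exp(-lambda*t) / k!
lambda*t = 6
= 6^6 * exp(-6) / 6!
= 46656 * 0.0025 / 720
= 0.1606

0.1606


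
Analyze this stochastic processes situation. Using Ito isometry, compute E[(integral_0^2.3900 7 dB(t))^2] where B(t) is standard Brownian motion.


By Ito isometry: E[(int f dB)^2] = int f^2 dt
= 7^2 * 2.3900
= 49 * 2.3900 = 117.1100

117.1100


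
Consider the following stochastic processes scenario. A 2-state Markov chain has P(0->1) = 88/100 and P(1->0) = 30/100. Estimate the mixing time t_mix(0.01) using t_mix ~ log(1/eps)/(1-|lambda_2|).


lambda_2 = |1 - p01 - p10| = |1 - 0.8800 - 0.3000| = 0.1800
t_mix ~ log(1/eps)/(1 - |lambda_2|)
= log(100)/(1 - 0.1800) = 4.6052/0.8200
= 5.6161

5.6161


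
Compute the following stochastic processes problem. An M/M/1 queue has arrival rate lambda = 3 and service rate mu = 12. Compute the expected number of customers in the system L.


rho = 3/12 = 0.2500
L = rho/(1-rho)
= 0.2500/0.7500
= 0.3333

0.3333


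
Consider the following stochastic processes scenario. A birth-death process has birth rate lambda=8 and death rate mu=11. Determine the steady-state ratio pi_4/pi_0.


For birth-death process, pi_n/pi_0 = (lambda/mu)^n
= (8/11)^4
= 0.2798

0.2798


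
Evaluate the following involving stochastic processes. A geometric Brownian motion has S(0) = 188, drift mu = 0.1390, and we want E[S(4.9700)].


E[S(t)] = S(0) * exp(mu * t)
= 188 * exp(0.1390 * 4.9700)
= 188 * 1.9954
= 375.1297

375.1297


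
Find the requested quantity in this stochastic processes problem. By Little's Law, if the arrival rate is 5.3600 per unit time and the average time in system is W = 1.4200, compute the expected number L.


Little's Law: L = lambda * W
= 5.3600 * 1.4200
= 7.6112

7.6112


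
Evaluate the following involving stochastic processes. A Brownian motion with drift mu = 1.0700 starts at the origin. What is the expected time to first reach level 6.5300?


Expected first passage time = a/mu
= 6.5300/1.0700
= 6.1028

6.1028


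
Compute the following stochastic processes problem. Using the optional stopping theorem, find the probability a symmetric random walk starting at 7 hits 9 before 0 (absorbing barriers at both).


By optional stopping theorem: E(M at tau) = M(0) = 7
P(hit 9)*9 + P(hit 0)*0 = 7
P(hit 9) = (7 - 0)/(9 - 0) = 7/9 = 0.7778

0.7778


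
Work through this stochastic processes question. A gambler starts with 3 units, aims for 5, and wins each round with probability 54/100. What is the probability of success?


Gambler's ruin formula:
r = q/p = 0.4600/0.5400 = 0.8519
P(win) = (1 - r^i)/(1 - r^N)
= (1 - 0.8519^3)/(1 - 0.8519^5)
= 0.6925

0.6925


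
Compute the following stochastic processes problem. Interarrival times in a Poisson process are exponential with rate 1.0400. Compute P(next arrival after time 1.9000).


P(X > t) = exp(-lambda * t)
= exp(-1.0400 * 1.9000)
= exp(-1.9760) = 0.1386

0.1386


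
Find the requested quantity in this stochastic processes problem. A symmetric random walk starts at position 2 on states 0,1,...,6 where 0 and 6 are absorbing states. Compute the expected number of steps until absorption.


For symmetric RW on 0,...,N with absorbing barriers, E(i) = i*(N-i)
E(2) = 2 * 4 = 8

8


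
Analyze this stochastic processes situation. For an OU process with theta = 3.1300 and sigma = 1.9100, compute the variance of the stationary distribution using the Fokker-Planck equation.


Stationary variance = sigma^2 / (2*theta)
= 1.9100^2 / (2*3.1300)
= 3.6481 / 6.2600
= 0.5828

0.5828


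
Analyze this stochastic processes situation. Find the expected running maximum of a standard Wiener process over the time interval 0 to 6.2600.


E(max B(s)) = sqrt(2t/pi)
= sqrt(2*6.2600/pi)
= sqrt(3.9852)
= 1.9963

1.9963


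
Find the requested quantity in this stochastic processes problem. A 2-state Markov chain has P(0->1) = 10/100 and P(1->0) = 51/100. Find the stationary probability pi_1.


Stationary distribution: pi_0 = p10/(p01+p10), pi_1 = p01/(p01+p10)
p01 = 0.1000, p10 = 0.5100
pi_1 = 0.1639

0.1639


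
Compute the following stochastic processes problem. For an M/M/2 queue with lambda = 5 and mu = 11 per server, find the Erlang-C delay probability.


a = lambda/mu = 0.4545
rho = a/c = 0.2273
Erlang-C formula applied:
C(c,a) = 0.0842

0.0842


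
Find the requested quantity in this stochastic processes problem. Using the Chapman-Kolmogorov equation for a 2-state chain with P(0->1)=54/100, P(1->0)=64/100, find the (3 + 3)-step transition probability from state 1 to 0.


P^6 = P^3 * P^3
Computing via matrix multiplication of the transition matrix.
Entry (1,0) of P^6 = 0.5424

0.5424


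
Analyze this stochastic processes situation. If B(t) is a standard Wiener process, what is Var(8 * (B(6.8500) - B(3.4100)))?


Var(alpha*(B(t)-B(s))) = alpha^2 * (t-s)
= 8^2 * (6.8500 - 3.4100)
= 64 * 3.4400
= 220.1600

220.1600


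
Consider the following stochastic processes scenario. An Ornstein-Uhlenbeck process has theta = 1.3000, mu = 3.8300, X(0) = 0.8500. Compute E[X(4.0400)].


E[X(t)] = mu + (X(0) - mu)*exp(-theta*t)
= 3.8300 + (0.8500 - 3.8300)*exp(-1.3000*4.0400)
= 3.8300 + -2.9800 * 0.0052
= 3.8144

3.8144


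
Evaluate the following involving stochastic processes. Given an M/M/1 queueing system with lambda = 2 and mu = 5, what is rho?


rho = lambda/mu
= 2/5
= 0.4000

0.4000


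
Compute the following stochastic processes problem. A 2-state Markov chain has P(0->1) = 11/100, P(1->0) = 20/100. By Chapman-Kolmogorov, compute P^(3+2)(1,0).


P^5 = P^3 * P^2
Computing via matrix multiplication of the transition matrix.
Entry (1,0) of P^5 = 0.5443

0.5443


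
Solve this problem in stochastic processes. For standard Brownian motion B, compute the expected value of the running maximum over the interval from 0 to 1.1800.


E(max B(s)) = sqrt(2t/pi)
= sqrt(2*1.1800/pi)
= sqrt(0.7512)
= 0.8667

0.8667


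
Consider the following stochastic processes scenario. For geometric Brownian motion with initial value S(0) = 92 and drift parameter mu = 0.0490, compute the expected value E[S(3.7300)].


E[S(t)] = S(0) * exp(mu * t)
= 92 * exp(0.0490 * 3.7300)
= 92 * 1.2005
= 110.4495

110.4495


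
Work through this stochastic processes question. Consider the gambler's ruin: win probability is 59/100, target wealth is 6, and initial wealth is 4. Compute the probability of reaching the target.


Gambler's ruin formula:
r = q/p = 0.4100/0.5900 = 0.6949
P(win) = (1 - r^i)/(1 - r^N)
= (1 - 0.6949^4)/(1 - 0.6949^6)
= 0.8641

0.8641


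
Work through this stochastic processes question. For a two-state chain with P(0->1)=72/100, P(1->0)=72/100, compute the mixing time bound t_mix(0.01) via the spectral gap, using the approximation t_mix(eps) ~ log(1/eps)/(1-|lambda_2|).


lambda_2 = |1 - p01 - p10| = |1 - 0.7200 - 0.7200| = 0.4400
t_mix ~ log(1/eps)/(1 - |lambda_2|)
= log(100)/(1 - 0.4400) = 4.6052/0.5600
= 8.2235

8.2235


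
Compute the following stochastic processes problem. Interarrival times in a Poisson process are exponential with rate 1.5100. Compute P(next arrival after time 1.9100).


P(X > t) = exp(-lambda * t)
= exp(-1.5100 * 1.9100)
= exp(-2.8841) = 0.0559

0.0559


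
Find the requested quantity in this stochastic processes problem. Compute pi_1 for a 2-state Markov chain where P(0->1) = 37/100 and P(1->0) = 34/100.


Stationary distribution: pi_0 = p10/(p01+p10), pi_1 = p01/(p01+p10)
p01 = 0.3700, p10 = 0.3400
pi_1 = 0.5211

0.5211


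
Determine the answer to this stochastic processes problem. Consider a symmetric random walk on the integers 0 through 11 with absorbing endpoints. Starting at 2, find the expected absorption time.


For symmetric RW on 0,...,N with absorbing barriers, E(i) = i*(N-i)
E(2) = 2 * 9 = 18

18


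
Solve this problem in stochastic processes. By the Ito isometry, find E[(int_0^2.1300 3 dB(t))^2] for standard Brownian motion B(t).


By Ito isometry: E[(int f dB)^2] = int f^2 dt
= 3^2 * 2.1300
= 9 * 2.1300 = 19.1700

19.1700


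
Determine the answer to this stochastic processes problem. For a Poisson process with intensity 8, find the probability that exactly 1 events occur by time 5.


P(N(t)=k) = (lambda*t)^k * exp(-lambda*t) / k!
lambda*t = 40
= 40^1 * exp(-40) / 1!
= 40 * 4.2484e-18 / 1
= 1.6993e-16

1.6993e-16


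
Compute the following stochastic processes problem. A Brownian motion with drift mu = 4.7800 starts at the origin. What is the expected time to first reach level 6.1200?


Expected first passage time = a/mu
= 6.1200/4.7800
= 1.2803

1.2803


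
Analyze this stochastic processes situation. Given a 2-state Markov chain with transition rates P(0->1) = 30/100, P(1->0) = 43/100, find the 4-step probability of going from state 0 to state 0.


Computing P^4 by matrix multiplication.
P = [[0.7000, 0.3000], [0.4300, 0.5700]]
After raising P to the power 4:
P^4(0,0) = 0.5912

0.5912


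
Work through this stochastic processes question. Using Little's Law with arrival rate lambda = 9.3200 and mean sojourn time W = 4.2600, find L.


Little's Law: L = lambda * W
= 9.3200 * 4.2600
= 39.7032

39.7032


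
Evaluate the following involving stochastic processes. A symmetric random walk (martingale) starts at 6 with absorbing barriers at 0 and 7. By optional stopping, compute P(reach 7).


By optional stopping theorem: E(M at tau) = M(0) = 6
P(hit 7)*7 + P(hit 0)*0 = 6
P(hit 7) = (6 - 0)/(7 - 0) = 6/7 = 0.8571

0.8571


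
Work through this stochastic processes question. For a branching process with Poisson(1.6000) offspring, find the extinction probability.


Since mu = 1.6000 > 1, extinction prob q < 1.
Solve s = exp(mu*(s-1)) iteratively.
q = 0.3580

0.3580


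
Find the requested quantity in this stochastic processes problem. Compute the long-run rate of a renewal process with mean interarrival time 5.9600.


Long-run renewal rate = 1/E(X)
= 1/5.9600
= 0.1678

0.1678


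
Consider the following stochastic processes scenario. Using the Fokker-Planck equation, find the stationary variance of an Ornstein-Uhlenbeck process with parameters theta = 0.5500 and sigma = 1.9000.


Stationary variance = sigma^2 / (2*theta)
= 1.9000^2 / (2*0.5500)
= 3.6100 / 1.1000
= 3.2818

3.2818


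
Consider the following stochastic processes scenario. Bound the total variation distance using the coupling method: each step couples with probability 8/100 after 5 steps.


TV distance bound <= (1-delta)^n
= (1 - 0.0800)^5
= 0.9200^5
= 0.6591

0.6591


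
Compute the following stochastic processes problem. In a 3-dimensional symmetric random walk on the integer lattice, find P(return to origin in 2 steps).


P(return in 2 steps) = P(reverse first step) = 1/(2d)
= 1/6
= 0.1667

0.1667


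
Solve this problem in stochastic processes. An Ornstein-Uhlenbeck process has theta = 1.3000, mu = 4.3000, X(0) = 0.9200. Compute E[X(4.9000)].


E[X(t)] = mu + (X(0) - mu)*exp(-theta*t)
= 4.3000 + (0.9200 - 4.3000)*exp(-1.3000*4.9000)
= 4.3000 + -3.3800 * 0.0017
= 4.2942

4.2942


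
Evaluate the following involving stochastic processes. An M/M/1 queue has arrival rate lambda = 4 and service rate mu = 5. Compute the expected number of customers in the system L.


rho = 4/5 = 0.8000
L = rho/(1-rho)
= 0.8000/0.2000
= 4.0000

4.0000


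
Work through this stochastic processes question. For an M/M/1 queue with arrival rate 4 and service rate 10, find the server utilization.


rho = lambda/mu
= 4/10
= 0.4000

0.4000


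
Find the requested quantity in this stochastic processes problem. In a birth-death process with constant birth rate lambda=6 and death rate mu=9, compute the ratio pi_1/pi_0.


For birth-death process, pi_n/pi_0 = (lambda/mu)^n
= (6/9)^1
= 0.6667

0.6667


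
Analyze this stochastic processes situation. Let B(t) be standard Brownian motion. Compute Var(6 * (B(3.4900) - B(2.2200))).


Var(alpha*(B(t)-B(s))) = alpha^2 * (t-s)
= 6^2 * (3.4900 - 2.2200)
= 36 * 1.2700
= 45.7200

45.7200


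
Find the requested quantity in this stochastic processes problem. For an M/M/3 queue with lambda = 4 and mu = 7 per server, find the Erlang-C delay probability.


a = lambda/mu = 0.5714
rho = a/c = 0.1905
Erlang-C formula applied:
C(c,a) = 0.0217

0.0217


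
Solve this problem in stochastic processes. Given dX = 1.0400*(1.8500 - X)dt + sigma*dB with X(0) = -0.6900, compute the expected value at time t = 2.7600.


E[X(t)] = mu + (X(0) - mu)*exp(-theta*t)
= 1.8500 + (-0.6900 - 1.8500)*exp(-1.0400*2.7600)
= 1.8500 + -2.5400 * 0.0567
= 1.7060

1.7060


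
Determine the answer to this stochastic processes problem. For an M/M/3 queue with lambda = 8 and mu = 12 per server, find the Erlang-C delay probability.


a = lambda/mu = 0.6667
rho = a/c = 0.2222
Erlang-C formula applied:
C(c,a) = 0.0325

0.0325


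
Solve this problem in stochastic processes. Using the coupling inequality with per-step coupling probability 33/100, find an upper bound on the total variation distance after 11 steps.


TV distance bound <= (1-delta)^n
= (1 - 0.3300)^11
= 0.6700^11
= 0.0122

0.0122


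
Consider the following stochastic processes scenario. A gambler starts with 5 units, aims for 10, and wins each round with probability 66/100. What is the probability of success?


Gambler's ruin formula:
r = q/p = 0.3400/0.6600 = 0.5152
P(win) = (1 - r^i)/(1 - r^N)
= (1 - 0.5152^5)/(1 - 0.5152^10)
= 0.9650

0.9650


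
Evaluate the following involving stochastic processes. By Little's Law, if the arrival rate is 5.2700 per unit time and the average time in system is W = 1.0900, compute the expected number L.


Little's Law: L = lambda * W
= 5.2700 * 1.0900
= 5.7443

5.7443


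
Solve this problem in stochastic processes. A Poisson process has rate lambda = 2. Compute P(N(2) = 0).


P(N(t)=k) = (lambda*t)^k * exp(-lambda*t) / k!
lambda*t = 4
= 4^0 * exp(-4) / 0!
= 1 * 0.0183 / 1
= 0.0183

0.0183


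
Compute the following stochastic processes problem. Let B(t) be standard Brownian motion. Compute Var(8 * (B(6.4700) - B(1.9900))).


Var(alpha*(B(t)-B(s))) = alpha^2 * (t-s)
= 8^2 * (6.4700 - 1.9900)
= 64 * 4.4800
= 286.7200

286.7200


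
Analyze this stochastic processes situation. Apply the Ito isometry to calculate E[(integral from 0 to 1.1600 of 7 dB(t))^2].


By Ito isometry: E[(int f dB)^2] = int f^2 dt
= 7^2 * 1.1600
= 49 * 1.1600 = 56.8400

56.8400


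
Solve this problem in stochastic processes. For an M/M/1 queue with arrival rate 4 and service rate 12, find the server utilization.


rho = lambda/mu
= 4/12
= 0.3333

0.3333


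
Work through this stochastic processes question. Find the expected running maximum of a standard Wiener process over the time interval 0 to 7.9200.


E(max B(s)) = sqrt(2t/pi)
= sqrt(2*7.9200/pi)
= sqrt(5.0420)
= 2.2454

2.2454


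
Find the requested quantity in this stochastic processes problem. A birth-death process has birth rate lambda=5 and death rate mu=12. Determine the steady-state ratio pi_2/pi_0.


For birth-death process, pi_n/pi_0 = (lambda/mu)^n
= (5/12)^2
= 0.1736

0.1736


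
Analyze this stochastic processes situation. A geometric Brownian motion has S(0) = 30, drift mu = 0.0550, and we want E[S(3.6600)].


E[S(t)] = S(0) * exp(mu * t)
= 30 * exp(0.0550 * 3.6600)
= 30 * 1.2230
= 36.6897

36.6897


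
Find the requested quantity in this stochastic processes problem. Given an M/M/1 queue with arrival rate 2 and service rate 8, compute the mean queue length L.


rho = 2/8 = 0.2500
L = rho/(1-rho)
= 0.2500/0.7500
= 0.3333

0.3333


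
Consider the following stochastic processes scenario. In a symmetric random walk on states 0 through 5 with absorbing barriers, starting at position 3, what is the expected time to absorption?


For symmetric RW on 0,...,N with absorbing barriers, E(i) = i*(N-i)
E(3) = 3 * 2 = 6

6


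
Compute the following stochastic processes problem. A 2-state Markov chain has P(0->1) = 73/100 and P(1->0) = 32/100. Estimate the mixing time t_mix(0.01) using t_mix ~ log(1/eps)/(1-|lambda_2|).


lambda_2 = |1 - p01 - p10| = |1 - 0.7300 - 0.3200| = 0.0500
t_mix ~ log(1/eps)/(1 - |lambda_2|)
= log(100)/(1 - 0.0500) = 4.6052/0.9500
= 4.8475

4.8475


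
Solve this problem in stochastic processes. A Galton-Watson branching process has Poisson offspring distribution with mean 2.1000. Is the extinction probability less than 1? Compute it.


Since mu = 2.1000 > 1, extinction prob q < 1.
Solve s = exp(mu*(s-1)) iteratively.
q = 0.1779

0.1779


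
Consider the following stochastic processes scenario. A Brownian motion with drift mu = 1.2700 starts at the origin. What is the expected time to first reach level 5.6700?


Expected first passage time = a/mu
= 5.6700/1.2700
= 4.4646

4.4646


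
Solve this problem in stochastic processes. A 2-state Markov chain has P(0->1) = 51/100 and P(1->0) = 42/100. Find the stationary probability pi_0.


Stationary distribution: pi_0 = p10/(p01+p10), pi_1 = p01/(p01+p10)
p01 = 0.5100, p10 = 0.4200
pi_0 = 0.4516

0.4516


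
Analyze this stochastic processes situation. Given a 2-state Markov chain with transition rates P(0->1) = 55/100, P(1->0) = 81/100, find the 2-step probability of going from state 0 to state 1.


Computing P^2 by matrix multiplication.
P = [[0.4500, 0.5500], [0.8100, 0.1900]]
After raising P to the power 2:
P^2(0,1) = 0.3520

0.3520


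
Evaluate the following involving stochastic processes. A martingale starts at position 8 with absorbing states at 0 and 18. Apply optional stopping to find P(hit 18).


By optional stopping theorem: E(M at tau) = M(0) = 8
P(hit 18)*18 + P(hit 0)*0 = 8
P(hit 18) = (8 - 0)/(18 - 0) = 4/9 = 0.4444

0.4444


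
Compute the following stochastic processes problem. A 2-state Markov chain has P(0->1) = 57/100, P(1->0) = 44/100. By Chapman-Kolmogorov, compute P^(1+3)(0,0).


P^4 = P^1 * P^3
Computing via matrix multiplication of the transition matrix.
Entry (0,0) of P^4 = 0.4356

0.4356


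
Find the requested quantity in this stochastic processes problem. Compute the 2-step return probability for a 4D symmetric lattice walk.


P(return in 2 steps) = P(reverse first step) = 1/(2d)
= 1/8
= 0.1250

0.1250


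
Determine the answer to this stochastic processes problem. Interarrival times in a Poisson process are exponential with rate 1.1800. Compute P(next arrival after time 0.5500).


P(X > t) = exp(-lambda * t)
= exp(-1.1800 * 0.5500)
= exp(-0.6490) = 0.5226

0.5226


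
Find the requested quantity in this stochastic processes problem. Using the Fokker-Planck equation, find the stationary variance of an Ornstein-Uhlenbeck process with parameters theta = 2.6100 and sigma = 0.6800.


Stationary variance = sigma^2 / (2*theta)
= 0.6800^2 / (2*2.6100)
= 0.4624 / 5.2200
= 0.0886

0.0886


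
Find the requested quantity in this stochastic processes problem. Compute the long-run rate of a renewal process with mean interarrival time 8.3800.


Long-run renewal rate = 1/E(X)
= 1/8.3800
= 0.1193

0.1193


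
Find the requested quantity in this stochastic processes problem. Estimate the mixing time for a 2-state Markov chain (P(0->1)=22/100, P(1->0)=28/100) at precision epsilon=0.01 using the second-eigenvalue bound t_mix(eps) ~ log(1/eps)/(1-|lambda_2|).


lambda_2 = |1 - p01 - p10| = |1 - 0.2200 - 0.2800| = 0.5000
t_mix ~ log(1/eps)/(1 - |lambda_2|)
= log(100)/(1 - 0.5000) = 4.6052/0.5000
= 9.2103

9.2103


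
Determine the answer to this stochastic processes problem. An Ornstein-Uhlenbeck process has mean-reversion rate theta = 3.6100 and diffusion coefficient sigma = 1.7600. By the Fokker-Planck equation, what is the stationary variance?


Stationary variance = sigma^2 / (2*theta)
= 1.7600^2 / (2*3.6100)
= 3.0976 / 7.2200
= 0.4290

0.4290


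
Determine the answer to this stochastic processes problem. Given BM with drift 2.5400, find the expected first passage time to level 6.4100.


Expected first passage time = a/mu
= 6.4100/2.5400
= 2.5236

2.5236


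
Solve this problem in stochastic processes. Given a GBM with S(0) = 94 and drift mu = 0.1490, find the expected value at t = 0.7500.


E[S(t)] = S(0) * exp(mu * t)
= 94 * exp(0.1490 * 0.7500)
= 94 * 1.1182
= 105.1139

105.1139


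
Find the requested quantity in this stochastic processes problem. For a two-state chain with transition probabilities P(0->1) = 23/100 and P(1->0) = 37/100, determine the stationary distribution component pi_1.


Stationary distribution: pi_0 = p10/(p01+p10), pi_1 = p01/(p01+p10)
p01 = 0.2300, p10 = 0.3700
pi_1 = 0.3833

0.3833


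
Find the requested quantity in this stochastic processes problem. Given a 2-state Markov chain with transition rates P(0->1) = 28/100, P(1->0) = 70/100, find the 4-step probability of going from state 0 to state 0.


Computing P^4 by matrix multiplication.
P = [[0.7200, 0.2800], [0.7000, 0.3000]]
After raising P to the power 4:
P^4(0,0) = 0.7143

0.7143


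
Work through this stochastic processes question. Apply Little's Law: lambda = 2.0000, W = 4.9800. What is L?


Little's Law: L = lambda * W
= 2.0000 * 4.9800
= 9.9600

9.9600


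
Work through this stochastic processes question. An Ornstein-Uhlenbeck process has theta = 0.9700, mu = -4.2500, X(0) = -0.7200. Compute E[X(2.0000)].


E[X(t)] = mu + (X(0) - mu)*exp(-theta*t)
= -4.2500 + (-0.7200 - -4.2500)*exp(-0.9700*2.0000)
= -4.2500 + 3.5300 * 0.1437
= -3.7427

-3.7427


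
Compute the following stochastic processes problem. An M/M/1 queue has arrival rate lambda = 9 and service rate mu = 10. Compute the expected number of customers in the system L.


rho = 9/10 = 0.9000
L = rho/(1-rho)
= 0.9000/0.1000
= 9.0000

9.0000


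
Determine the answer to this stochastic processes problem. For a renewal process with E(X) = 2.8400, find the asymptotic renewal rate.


Long-run renewal rate = 1/E(X)
= 1/2.8400
= 0.3521

0.3521


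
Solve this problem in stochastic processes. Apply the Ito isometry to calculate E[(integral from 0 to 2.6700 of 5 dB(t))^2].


By Ito isometry: E[(int f dB)^2] = int f^2 dt
= 5^2 * 2.6700
= 25 * 2.6700 = 66.7500

66.7500


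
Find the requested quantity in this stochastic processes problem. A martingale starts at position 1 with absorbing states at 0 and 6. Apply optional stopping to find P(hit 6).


By optional stopping theorem: E(M at tau) = M(0) = 1
P(hit 6)*6 + P(hit 0)*0 = 1
P(hit 6) = (1 - 0)/(6 - 0) = 1/6 = 0.1667

0.1667


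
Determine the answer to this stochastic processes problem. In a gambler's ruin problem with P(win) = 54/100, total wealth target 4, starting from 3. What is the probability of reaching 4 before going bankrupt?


Gambler's ruin formula:
r = q/p = 0.4600/0.5400 = 0.8519
P(win) = (1 - r^i)/(1 - r^N)
= (1 - 0.8519^3)/(1 - 0.8519^4)
= 0.8066

0.8066


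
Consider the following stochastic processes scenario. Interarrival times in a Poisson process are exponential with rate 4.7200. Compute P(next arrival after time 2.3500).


P(X > t) = exp(-lambda * t)
= exp(-4.7200 * 2.3500)
= exp(-11.0920) = 1.5234e-05

1.5234e-05


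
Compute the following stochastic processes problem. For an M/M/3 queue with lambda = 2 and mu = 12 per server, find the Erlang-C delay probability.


a = lambda/mu = 0.1667
rho = a/c = 0.0556
Erlang-C formula applied:
C(c,a) = 6.9156e-04

6.9156e-04


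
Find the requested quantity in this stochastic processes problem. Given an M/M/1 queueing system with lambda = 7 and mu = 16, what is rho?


rho = lambda/mu
= 7/16
= 0.4375

0.4375


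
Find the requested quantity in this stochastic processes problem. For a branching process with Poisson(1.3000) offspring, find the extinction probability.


Since mu = 1.3000 > 1, extinction prob q < 1.
Solve s = exp(mu*(s-1)) iteratively.
q = 0.5770

0.5770


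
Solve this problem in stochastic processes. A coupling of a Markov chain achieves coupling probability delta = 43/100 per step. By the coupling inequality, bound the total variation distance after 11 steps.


TV distance bound <= (1-delta)^n
= (1 - 0.4300)^11
= 0.5700^11
= 0.0021

0.0021


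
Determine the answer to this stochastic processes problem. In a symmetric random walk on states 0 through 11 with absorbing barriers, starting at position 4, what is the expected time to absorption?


For symmetric RW on 0,...,N with absorbing barriers, E(i) = i*(N-i)
E(4) = 4 * 7 = 28

28


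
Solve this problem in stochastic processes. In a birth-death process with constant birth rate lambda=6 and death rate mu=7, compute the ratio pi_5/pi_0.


For birth-death process, pi_n/pi_0 = (lambda/mu)^n
= (6/7)^5
= 0.4627

0.4627


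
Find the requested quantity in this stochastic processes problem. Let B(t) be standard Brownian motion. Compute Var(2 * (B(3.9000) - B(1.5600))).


Var(alpha*(B(t)-B(s))) = alpha^2 * (t-s)
= 2^2 * (3.9000 - 1.5600)
= 4 * 2.3400
= 9.3600

9.3600


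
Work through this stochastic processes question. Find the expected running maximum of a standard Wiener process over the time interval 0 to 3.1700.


E(max B(s)) = sqrt(2t/pi)
= sqrt(2*3.1700/pi)
= sqrt(2.0181)
= 1.4206

1.4206


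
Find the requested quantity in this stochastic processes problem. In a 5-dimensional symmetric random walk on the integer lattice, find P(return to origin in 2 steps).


P(return in 2 steps) = P(reverse first step) = 1/(2d)
= 1/10
= 0.1000

0.1000


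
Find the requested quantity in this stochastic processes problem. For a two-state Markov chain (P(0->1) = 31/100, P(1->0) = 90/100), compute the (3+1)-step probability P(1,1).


P^4 = P^3 * P^1
Computing via matrix multiplication of the transition matrix.
Entry (1,1) of P^4 = 0.2576

0.2576


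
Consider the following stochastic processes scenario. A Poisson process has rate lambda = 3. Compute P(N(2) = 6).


P(N(t)=k) = (lambda*t)^k * exp(-lambda*t) / k!
lambda*t = 6
= 6^6 * exp(-6) / 6!
= 46656 * 0.0025 / 720
= 0.1606

0.1606


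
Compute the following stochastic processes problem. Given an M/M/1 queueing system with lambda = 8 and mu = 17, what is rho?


rho = lambda/mu
= 8/17
= 0.4706

0.4706


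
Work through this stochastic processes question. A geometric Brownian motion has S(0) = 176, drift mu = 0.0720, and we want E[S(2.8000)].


E[S(t)] = S(0) * exp(mu * t)
= 176 * exp(0.0720 * 2.8000)
= 176 * 1.2234
= 215.3111

215.3111


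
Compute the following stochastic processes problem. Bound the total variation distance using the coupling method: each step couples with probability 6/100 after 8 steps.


TV distance bound <= (1-delta)^n
= (1 - 0.0600)^8
= 0.9400^8
= 0.6096

0.6096


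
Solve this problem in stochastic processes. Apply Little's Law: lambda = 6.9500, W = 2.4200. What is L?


Little's Law: L = lambda * W
= 6.9500 * 2.4200
= 16.8190

16.8190


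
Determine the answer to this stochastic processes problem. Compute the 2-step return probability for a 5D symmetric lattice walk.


P(return in 2 steps) = P(reverse first step) = 1/(2d)
= 1/10
= 0.1000

0.1000


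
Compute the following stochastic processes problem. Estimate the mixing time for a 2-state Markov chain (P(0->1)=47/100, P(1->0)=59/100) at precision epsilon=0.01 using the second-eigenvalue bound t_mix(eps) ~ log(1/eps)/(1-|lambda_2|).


lambda_2 = |1 - p01 - p10| = |1 - 0.4700 - 0.5900| = 0.0600
t_mix ~ log(1/eps)/(1 - |lambda_2|)
= log(100)/(1 - 0.0600) = 4.6052/0.9400
= 4.8991

4.8991


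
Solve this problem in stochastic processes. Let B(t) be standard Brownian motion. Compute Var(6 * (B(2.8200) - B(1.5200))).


Var(alpha*(B(t)-B(s))) = alpha^2 * (t-s)
= 6^2 * (2.8200 - 1.5200)
= 36 * 1.3000
= 46.8000

46.8000


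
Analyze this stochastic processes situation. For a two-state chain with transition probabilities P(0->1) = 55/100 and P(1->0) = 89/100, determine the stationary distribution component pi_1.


Stationary distribution: pi_0 = p10/(p01+p10), pi_1 = p01/(p01+p10)
p01 = 0.5500, p10 = 0.8900
pi_1 = 0.3819

0.3819


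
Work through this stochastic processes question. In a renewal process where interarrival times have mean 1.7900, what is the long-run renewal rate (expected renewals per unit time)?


Long-run renewal rate = 1/E(X)
= 1/1.7900
= 0.5587

0.5587


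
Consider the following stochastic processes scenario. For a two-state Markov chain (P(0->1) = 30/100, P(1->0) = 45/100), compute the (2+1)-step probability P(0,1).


P^3 = P^2 * P^1
Computing via matrix multiplication of the transition matrix.
Entry (0,1) of P^3 = 0.3938

0.3938


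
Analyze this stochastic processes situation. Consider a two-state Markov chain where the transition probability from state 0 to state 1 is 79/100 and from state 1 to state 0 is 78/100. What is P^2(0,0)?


Computing P^2 by matrix multiplication.
P = [[0.2100, 0.7900], [0.7800, 0.2200]]
After raising P to the power 2:
P^2(0,0) = 0.6603

0.6603


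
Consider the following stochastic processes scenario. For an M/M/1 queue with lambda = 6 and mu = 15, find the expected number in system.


rho = 6/15 = 0.4000
L = rho/(1-rho)
= 0.4000/0.6000
= 0.6667

0.6667


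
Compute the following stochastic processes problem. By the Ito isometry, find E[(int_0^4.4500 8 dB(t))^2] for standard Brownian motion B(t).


By Ito isometry: E[(int f dB)^2] = int f^2 dt
= 8^2 * 4.4500
= 64 * 4.4500 = 284.8000

284.8000


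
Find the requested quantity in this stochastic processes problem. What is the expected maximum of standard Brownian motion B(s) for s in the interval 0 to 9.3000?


E(max B(s)) = sqrt(2t/pi)
= sqrt(2*9.3000/pi)
= sqrt(5.9206)
= 2.4332

2.4332


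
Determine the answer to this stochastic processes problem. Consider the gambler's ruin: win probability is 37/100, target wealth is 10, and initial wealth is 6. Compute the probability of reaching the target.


Gambler's ruin formula:
r = q/p = 0.6300/0.3700 = 1.7027
P(win) = (1 - r^i)/(1 - r^N)
= (1 - 1.7027^6)/(1 - 1.7027^10)
= 0.1146

0.1146


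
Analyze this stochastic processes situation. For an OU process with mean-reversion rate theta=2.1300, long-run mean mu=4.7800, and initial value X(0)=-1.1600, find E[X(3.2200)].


E[X(t)] = mu + (X(0) - mu)*exp(-theta*t)
= 4.7800 + (-1.1600 - 4.7800)*exp(-2.1300*3.2200)
= 4.7800 + -5.9400 * 0.0011
= 4.7738

4.7738


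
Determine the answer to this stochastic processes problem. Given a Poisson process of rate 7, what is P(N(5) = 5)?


P(N(t)=k) = (lambda*t)^k * exp(-lambda*t) / k!
lambda*t = 35
= 35^5 * exp(-35) / 5!
= 52521875 * 6.3051e-16 / 120
= 2.7596e-10

2.7596e-10


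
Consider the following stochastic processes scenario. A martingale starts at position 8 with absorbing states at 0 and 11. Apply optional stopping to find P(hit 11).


By optional stopping theorem: E(M at tau) = M(0) = 8
P(hit 11)*11 + P(hit 0)*0 = 8
P(hit 11) = (8 - 0)/(11 - 0) = 8/11 = 0.7273

0.7273


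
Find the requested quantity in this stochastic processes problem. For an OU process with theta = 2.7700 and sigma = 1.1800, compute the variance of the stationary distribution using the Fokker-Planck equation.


Stationary variance = sigma^2 / (2*theta)
= 1.1800^2 / (2*2.7700)
= 1.3924 / 5.5400
= 0.2513

0.2513


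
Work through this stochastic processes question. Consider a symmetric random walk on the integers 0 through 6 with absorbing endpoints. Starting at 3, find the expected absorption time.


For symmetric RW on 0,...,N with absorbing barriers, E(i) = i*(N-i)
E(3) = 3 * 3 = 9

9


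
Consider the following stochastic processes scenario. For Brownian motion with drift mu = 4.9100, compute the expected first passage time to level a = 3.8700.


Expected first passage time = a/mu
= 3.8700/4.9100
= 0.7882

0.7882


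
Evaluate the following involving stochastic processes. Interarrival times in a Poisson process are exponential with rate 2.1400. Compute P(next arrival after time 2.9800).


P(X > t) = exp(-lambda * t)
= exp(-2.1400 * 2.9800)
= exp(-6.3772) = 0.0017

0.0017


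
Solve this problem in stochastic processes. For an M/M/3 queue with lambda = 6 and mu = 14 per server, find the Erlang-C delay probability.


a = lambda/mu = 0.4286
rho = a/c = 0.1429
Erlang-C formula applied:
C(c,a) = 0.0100

0.0100


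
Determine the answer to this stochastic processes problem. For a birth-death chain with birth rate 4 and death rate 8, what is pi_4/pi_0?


For birth-death process, pi_n/pi_0 = (lambda/mu)^n
= (4/8)^4
= 0.0625

0.0625


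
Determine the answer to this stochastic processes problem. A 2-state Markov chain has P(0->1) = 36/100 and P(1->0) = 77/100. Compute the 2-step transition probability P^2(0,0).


Computing P^2 by matrix multiplication.
P = [[0.6400, 0.3600], [0.7700, 0.2300]]
After raising P to the power 2:
P^2(0,0) = 0.6868

0.6868


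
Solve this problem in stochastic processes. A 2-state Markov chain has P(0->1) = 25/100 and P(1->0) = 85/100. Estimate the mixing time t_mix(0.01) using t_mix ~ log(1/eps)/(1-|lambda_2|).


lambda_2 = |1 - p01 - p10| = |1 - 0.2500 - 0.8500| = 0.1000
t_mix ~ log(1/eps)/(1 - |lambda_2|)
= log(100)/(1 - 0.1000) = 4.6052/0.9000
= 5.1169

5.1169
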